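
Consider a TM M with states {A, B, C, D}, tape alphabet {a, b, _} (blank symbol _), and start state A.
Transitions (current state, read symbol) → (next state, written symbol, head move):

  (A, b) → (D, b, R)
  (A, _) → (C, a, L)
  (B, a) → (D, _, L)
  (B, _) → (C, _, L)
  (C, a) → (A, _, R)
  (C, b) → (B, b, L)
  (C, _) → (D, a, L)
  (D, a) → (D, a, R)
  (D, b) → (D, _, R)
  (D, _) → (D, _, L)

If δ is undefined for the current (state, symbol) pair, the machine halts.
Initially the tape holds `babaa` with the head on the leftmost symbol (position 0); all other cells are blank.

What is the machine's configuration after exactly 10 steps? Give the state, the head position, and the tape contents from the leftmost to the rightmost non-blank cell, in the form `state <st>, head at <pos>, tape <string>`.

state=A head=0 tape=[b]abaa_   (A,b)→(D,b,R)
state=D head=1 tape=b[a]baa_   (D,a)→(D,a,R)
state=D head=2 tape=ba[b]aa_   (D,b)→(D,_,R)
state=D head=3 tape=ba_[a]a_   (D,a)→(D,a,R)
state=D head=4 tape=ba_a[a]_   (D,a)→(D,a,R)
state=D head=5 tape=ba_aa[_]   (D,_)→(D,_,L)
state=D head=4 tape=ba_a[a]_   (D,a)→(D,a,R)
state=D head=5 tape=ba_aa[_]   (D,_)→(D,_,L)
state=D head=4 tape=ba_a[a]_   (D,a)→(D,a,R)
state=D head=5 tape=ba_aa[_]   (D,_)→(D,_,L)
state=D head=4 tape=ba_a[a]_
After 10 steps: state D, head at 4, tape ba_aa.

state D, head at 4, tape ba_aa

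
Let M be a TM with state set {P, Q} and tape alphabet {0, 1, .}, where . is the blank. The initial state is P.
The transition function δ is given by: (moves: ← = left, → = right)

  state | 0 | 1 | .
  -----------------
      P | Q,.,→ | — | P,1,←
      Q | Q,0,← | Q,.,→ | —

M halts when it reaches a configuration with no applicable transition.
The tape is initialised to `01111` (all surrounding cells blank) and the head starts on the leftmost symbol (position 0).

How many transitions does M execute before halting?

state=P head=0 tape=[0]1111.   (P,0)→(Q,.,→)
state=Q head=1 tape=.[1]111.   (Q,1)→(Q,.,→)
state=Q head=2 tape=..[1]11.   (Q,1)→(Q,.,→)
state=Q head=3 tape=...[1]1.   (Q,1)→(Q,.,→)
state=Q head=4 tape=....[1].   (Q,1)→(Q,.,→)
state=Q head=5 tape=.....[.]
M halts after 5 transitions.

5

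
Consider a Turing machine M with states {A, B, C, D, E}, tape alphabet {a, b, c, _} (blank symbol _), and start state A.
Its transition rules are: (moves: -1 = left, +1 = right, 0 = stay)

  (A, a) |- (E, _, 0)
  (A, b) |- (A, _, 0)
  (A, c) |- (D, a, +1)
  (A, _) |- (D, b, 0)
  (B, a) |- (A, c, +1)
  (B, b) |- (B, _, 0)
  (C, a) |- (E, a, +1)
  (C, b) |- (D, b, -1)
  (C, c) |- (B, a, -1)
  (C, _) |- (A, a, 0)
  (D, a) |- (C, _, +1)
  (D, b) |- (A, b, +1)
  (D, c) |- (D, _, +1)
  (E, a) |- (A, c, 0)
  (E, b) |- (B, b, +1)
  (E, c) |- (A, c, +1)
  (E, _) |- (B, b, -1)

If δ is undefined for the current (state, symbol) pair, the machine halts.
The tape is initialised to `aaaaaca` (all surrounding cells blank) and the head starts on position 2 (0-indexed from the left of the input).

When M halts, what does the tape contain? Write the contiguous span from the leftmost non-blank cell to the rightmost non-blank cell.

ac_baca

A | aa[a]aaca   read a → write _, move 0, go to E
E | aa[_]aaca   read _ → write b, move -1, go to B
B | a[a]baaca   read a → write c, move +1, go to A
A | ac[b]aaca   read b → write _, move 0, go to A
A | ac[_]aaca   read _ → write b, move 0, go to D
D | ac[b]aaca   read b → write b, move +1, go to A
A | acb[a]aca   read a → write _, move 0, go to E
E | acb[_]aca   read _ → write b, move -1, go to B
B | ac[b]baca   read b → write _, move 0, go to B
B | ac[_]baca
The non-blank tape span at halt is ac_baca.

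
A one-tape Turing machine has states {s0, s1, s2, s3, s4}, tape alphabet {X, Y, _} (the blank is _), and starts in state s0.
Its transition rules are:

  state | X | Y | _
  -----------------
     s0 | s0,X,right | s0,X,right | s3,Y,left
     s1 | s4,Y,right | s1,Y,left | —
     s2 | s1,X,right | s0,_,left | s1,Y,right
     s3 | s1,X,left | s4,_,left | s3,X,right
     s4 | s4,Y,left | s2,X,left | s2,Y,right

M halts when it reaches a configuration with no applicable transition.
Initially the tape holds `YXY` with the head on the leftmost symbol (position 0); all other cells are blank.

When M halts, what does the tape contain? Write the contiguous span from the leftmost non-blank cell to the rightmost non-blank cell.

XYXY

state=s0 head=0 tape=_[Y]XY_   (s0,Y)→(s0,X,right)
state=s0 head=1 tape=_X[X]Y_   (s0,X)→(s0,X,right)
state=s0 head=2 tape=_XX[Y]_   (s0,Y)→(s0,X,right)
state=s0 head=3 tape=_XXX[_]   (s0,_)→(s3,Y,left)
state=s3 head=2 tape=_XX[X]Y   (s3,X)→(s1,X,left)
state=s1 head=1 tape=_X[X]XY   (s1,X)→(s4,Y,right)
state=s4 head=2 tape=_XY[X]Y   (s4,X)→(s4,Y,left)
state=s4 head=1 tape=_X[Y]YY   (s4,Y)→(s2,X,left)
state=s2 head=0 tape=_[X]XYY   (s2,X)→(s1,X,right)
state=s1 head=1 tape=_X[X]YY   (s1,X)→(s4,Y,right)
state=s4 head=2 tape=_XY[Y]Y   (s4,Y)→(s2,X,left)
state=s2 head=1 tape=_X[Y]XY   (s2,Y)→(s0,_,left)
state=s0 head=0 tape=_[X]_XY   (s0,X)→(s0,X,right)
state=s0 head=1 tape=_X[_]XY   (s0,_)→(s3,Y,left)
state=s3 head=0 tape=_[X]YXY   (s3,X)→(s1,X,left)
state=s1 head=-1 tape=[_]XYXY
The non-blank tape span at halt is XYXY.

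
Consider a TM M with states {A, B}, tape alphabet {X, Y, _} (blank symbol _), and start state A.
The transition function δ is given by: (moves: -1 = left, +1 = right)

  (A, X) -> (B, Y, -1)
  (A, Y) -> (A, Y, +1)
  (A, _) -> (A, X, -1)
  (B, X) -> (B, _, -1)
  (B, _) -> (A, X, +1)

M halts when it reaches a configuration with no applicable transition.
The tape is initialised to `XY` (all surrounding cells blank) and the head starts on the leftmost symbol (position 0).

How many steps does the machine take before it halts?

A | _[X]Y_   read X → write Y, move -1, go to B
B | [_]YY_   read _ → write X, move +1, go to A
A | X[Y]Y_   read Y → write Y, move +1, go to A
A | XY[Y]_   read Y → write Y, move +1, go to A
A | XYY[_]   read _ → write X, move -1, go to A
A | XY[Y]X   read Y → write Y, move +1, go to A
A | XYY[X]   read X → write Y, move -1, go to B
B | XY[Y]Y
M halts after 7 transitions.

7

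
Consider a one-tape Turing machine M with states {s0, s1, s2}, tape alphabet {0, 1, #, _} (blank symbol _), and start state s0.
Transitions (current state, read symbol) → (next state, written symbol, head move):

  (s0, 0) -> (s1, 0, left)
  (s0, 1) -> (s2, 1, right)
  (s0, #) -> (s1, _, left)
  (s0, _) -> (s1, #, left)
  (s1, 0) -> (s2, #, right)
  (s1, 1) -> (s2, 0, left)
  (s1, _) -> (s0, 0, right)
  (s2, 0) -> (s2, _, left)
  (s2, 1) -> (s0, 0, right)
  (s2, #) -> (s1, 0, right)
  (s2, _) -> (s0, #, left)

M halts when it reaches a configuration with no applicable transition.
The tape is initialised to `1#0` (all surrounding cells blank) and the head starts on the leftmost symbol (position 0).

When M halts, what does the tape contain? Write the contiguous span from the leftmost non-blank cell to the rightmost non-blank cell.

#0##0_##

state=s0 head=0 tape=____[1]#0_   (s0,1)→(s2,1,right)
state=s2 head=1 tape=____1[#]0_   (s2,#)→(s1,0,right)
state=s1 head=2 tape=____10[0]_   (s1,0)→(s2,#,right)
state=s2 head=3 tape=____10#[_]   (s2,_)→(s0,#,left)
state=s0 head=2 tape=____10[#]#   (s0,#)→(s1,_,left)
state=s1 head=1 tape=____1[0]_#   (s1,0)→(s2,#,right)
state=s2 head=2 tape=____1#[_]#   (s2,_)→(s0,#,left)
state=s0 head=1 tape=____1[#]##   (s0,#)→(s1,_,left)
state=s1 head=0 tape=____[1]_##   (s1,1)→(s2,0,left)
state=s2 head=-1 tape=___[_]0_##   (s2,_)→(s0,#,left)
state=s0 head=-2 tape=__[_]#0_##   (s0,_)→(s1,#,left)
state=s1 head=-3 tape=_[_]##0_##   (s1,_)→(s0,0,right)
state=s0 head=-2 tape=_0[#]#0_##   (s0,#)→(s1,_,left)
state=s1 head=-3 tape=_[0]_#0_##   (s1,0)→(s2,#,right)
state=s2 head=-2 tape=_#[_]#0_##   (s2,_)→(s0,#,left)
state=s0 head=-3 tape=_[#]##0_##   (s0,#)→(s1,_,left)
state=s1 head=-4 tape=[_]_##0_##   (s1,_)→(s0,0,right)
state=s0 head=-3 tape=0[_]##0_##   (s0,_)→(s1,#,left)
state=s1 head=-4 tape=[0]###0_##   (s1,0)→(s2,#,right)
state=s2 head=-3 tape=#[#]##0_##   (s2,#)→(s1,0,right)
state=s1 head=-2 tape=#0[#]#0_##
The non-blank tape span at halt is #0##0_##.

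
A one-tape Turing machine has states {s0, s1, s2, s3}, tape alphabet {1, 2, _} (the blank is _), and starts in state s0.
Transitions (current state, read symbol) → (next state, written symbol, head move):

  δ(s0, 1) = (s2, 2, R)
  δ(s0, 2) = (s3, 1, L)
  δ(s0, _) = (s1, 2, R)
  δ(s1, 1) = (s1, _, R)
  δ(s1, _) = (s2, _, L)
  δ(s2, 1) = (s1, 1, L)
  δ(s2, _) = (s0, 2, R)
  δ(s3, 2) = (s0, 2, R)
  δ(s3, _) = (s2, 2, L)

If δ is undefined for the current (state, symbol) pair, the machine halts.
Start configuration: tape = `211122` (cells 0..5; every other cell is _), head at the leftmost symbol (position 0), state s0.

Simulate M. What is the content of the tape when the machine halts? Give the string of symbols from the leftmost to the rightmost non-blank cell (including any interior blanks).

state=s0 head=0 tape=__[2]11122   (s0,2)→(s3,1,L)
state=s3 head=-1 tape=_[_]111122   (s3,_)→(s2,2,L)
state=s2 head=-2 tape=[_]2111122   (s2,_)→(s0,2,R)
state=s0 head=-1 tape=2[2]111122   (s0,2)→(s3,1,L)
state=s3 head=-2 tape=[2]1111122   (s3,2)→(s0,2,R)
state=s0 head=-1 tape=2[1]111122   (s0,1)→(s2,2,R)
state=s2 head=0 tape=22[1]11122   (s2,1)→(s1,1,L)
state=s1 head=-1 tape=2[2]111122
The non-blank tape span at halt is 22111122.

22111122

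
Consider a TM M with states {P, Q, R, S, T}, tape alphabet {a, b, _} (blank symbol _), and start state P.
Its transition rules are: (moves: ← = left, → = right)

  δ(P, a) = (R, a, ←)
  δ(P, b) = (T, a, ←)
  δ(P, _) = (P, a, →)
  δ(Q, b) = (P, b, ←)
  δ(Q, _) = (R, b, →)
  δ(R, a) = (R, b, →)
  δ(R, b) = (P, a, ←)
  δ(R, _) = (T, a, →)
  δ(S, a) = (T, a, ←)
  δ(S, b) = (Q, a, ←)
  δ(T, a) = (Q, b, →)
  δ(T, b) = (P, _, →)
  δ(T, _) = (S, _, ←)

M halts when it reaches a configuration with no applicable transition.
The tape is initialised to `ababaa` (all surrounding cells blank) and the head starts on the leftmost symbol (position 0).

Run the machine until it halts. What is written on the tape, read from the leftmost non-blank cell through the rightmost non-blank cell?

P | _[a]babaa   read a → write a, move ←, go to R
R | [_]ababaa   read _ → write a, move →, go to T
T | a[a]babaa   read a → write b, move →, go to Q
Q | ab[b]abaa   read b → write b, move ←, go to P
P | a[b]babaa   read b → write a, move ←, go to T
T | [a]ababaa   read a → write b, move →, go to Q
Q | b[a]babaa
The non-blank tape span at halt is bababaa.

bababaa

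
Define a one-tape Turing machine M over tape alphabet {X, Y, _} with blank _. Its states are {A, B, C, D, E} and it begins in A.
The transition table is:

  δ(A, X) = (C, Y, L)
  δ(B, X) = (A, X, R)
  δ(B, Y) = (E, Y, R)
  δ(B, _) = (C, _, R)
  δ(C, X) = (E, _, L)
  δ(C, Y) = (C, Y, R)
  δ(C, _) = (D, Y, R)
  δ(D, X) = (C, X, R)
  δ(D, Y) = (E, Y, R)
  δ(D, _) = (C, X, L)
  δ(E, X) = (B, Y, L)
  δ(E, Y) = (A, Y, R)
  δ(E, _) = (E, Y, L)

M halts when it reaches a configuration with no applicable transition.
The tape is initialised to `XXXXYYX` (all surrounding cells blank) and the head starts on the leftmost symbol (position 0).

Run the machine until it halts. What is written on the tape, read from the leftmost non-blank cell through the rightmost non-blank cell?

YYYY_YYX

A | _[X]XXXYYX   read X → write Y, move L, go to C
C | [_]YXXXYYX   read _ → write Y, move R, go to D
D | Y[Y]XXXYYX   read Y → write Y, move R, go to E
E | YY[X]XXYYX   read X → write Y, move L, go to B
B | Y[Y]YXXYYX   read Y → write Y, move R, go to E
E | YY[Y]XXYYX   read Y → write Y, move R, go to A
A | YYY[X]XYYX   read X → write Y, move L, go to C
C | YY[Y]YXYYX   read Y → write Y, move R, go to C
C | YYY[Y]XYYX   read Y → write Y, move R, go to C
C | YYYY[X]YYX   read X → write _, move L, go to E
E | YYY[Y]_YYX   read Y → write Y, move R, go to A
A | YYYY[_]YYX
The non-blank tape span at halt is YYYY_YYX.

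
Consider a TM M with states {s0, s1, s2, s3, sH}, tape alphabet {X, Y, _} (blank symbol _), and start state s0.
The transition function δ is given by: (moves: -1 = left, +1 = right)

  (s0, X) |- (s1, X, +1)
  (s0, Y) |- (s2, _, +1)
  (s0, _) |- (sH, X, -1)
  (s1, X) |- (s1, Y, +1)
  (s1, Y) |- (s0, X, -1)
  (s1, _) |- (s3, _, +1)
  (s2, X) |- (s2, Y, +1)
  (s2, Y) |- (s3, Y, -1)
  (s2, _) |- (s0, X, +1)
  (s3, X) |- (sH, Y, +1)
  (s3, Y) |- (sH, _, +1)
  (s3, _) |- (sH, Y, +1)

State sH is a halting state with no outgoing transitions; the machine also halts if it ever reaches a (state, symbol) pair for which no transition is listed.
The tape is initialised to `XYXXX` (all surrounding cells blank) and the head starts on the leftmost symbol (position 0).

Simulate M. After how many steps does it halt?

s0 | [X]YXXX___   read X → write X, move +1, go to s1
s1 | X[Y]XXX___   read Y → write X, move -1, go to s0
s0 | [X]XXXX___   read X → write X, move +1, go to s1
s1 | X[X]XXX___   read X → write Y, move +1, go to s1
s1 | XY[X]XX___   read X → write Y, move +1, go to s1
s1 | XYY[X]X___   read X → write Y, move +1, go to s1
s1 | XYYY[X]___   read X → write Y, move +1, go to s1
s1 | XYYYY[_]__   read _ → write _, move +1, go to s3
s3 | XYYYY_[_]_   read _ → write Y, move +1, go to sH
sH | XYYYY_Y[_]
M halts after 9 transitions.

9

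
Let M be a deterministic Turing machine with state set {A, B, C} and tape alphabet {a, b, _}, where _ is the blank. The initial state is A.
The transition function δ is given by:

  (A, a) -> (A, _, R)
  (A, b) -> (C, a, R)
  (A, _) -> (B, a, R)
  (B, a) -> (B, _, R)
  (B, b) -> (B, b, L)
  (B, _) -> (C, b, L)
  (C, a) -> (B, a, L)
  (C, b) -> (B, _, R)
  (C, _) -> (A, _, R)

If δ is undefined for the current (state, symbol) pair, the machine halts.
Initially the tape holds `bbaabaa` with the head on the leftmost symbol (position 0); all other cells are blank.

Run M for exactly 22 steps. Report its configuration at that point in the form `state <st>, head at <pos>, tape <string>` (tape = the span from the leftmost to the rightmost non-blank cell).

state=A head=0 tape=[b]baabaa____   (A,b)→(C,a,R)
state=C head=1 tape=a[b]aabaa____   (C,b)→(B,_,R)
state=B head=2 tape=a_[a]abaa____   (B,a)→(B,_,R)
state=B head=3 tape=a__[a]baa____   (B,a)→(B,_,R)
state=B head=4 tape=a___[b]aa____   (B,b)→(B,b,L)
state=B head=3 tape=a__[_]baa____   (B,_)→(C,b,L)
state=C head=2 tape=a_[_]bbaa____   (C,_)→(A,_,R)
state=A head=3 tape=a__[b]baa____   (A,b)→(C,a,R)
state=C head=4 tape=a__a[b]aa____   (C,b)→(B,_,R)
state=B head=5 tape=a__a_[a]a____   (B,a)→(B,_,R)
state=B head=6 tape=a__a__[a]____   (B,a)→(B,_,R)
state=B head=7 tape=a__a___[_]___   (B,_)→(C,b,L)
state=C head=6 tape=a__a__[_]b___   (C,_)→(A,_,R)
state=A head=7 tape=a__a___[b]___   (A,b)→(C,a,R)
state=C head=8 tape=a__a___a[_]__   (C,_)→(A,_,R)
state=A head=9 tape=a__a___a_[_]_   (A,_)→(B,a,R)
state=B head=10 tape=a__a___a_a[_]   (B,_)→(C,b,L)
state=C head=9 tape=a__a___a_[a]b   (C,a)→(B,a,L)
state=B head=8 tape=a__a___a[_]ab   (B,_)→(C,b,L)
state=C head=7 tape=a__a___[a]bab   (C,a)→(B,a,L)
state=B head=6 tape=a__a__[_]abab   (B,_)→(C,b,L)
state=C head=5 tape=a__a_[_]babab   (C,_)→(A,_,R)
state=A head=6 tape=a__a__[b]abab
After 22 steps: state A, head at 6, tape a__a__babab.

state A, head at 6, tape a__a__babab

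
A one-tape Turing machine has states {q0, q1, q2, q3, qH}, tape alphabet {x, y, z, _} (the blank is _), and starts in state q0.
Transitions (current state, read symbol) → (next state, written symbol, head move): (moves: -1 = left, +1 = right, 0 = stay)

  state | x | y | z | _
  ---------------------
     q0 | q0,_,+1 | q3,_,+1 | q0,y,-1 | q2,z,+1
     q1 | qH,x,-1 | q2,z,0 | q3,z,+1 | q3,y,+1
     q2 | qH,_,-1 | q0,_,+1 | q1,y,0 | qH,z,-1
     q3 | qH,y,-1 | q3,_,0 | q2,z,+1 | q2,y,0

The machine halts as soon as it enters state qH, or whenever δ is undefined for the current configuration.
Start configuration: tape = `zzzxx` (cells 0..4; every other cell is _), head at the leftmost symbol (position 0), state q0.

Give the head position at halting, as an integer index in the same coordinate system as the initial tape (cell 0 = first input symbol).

q0 | _[z]zzxx__   read z → write y, move -1, go to q0
q0 | [_]yzzxx__   read _ → write z, move +1, go to q2
q2 | z[y]zzxx__   read y → write _, move +1, go to q0
q0 | z_[z]zxx__   read z → write y, move -1, go to q0
q0 | z[_]yzxx__   read _ → write z, move +1, go to q2
q2 | zz[y]zxx__   read y → write _, move +1, go to q0
q0 | zz_[z]xx__   read z → write y, move -1, go to q0
q0 | zz[_]yxx__   read _ → write z, move +1, go to q2
q2 | zzz[y]xx__   read y → write _, move +1, go to q0
q0 | zzz_[x]x__   read x → write _, move +1, go to q0
q0 | zzz__[x]__   read x → write _, move +1, go to q0
q0 | zzz___[_]_   read _ → write z, move +1, go to q2
q2 | zzz___z[_]   read _ → write z, move -1, go to qH
qH | zzz___[z]z
At halt the head is at cell 5.

5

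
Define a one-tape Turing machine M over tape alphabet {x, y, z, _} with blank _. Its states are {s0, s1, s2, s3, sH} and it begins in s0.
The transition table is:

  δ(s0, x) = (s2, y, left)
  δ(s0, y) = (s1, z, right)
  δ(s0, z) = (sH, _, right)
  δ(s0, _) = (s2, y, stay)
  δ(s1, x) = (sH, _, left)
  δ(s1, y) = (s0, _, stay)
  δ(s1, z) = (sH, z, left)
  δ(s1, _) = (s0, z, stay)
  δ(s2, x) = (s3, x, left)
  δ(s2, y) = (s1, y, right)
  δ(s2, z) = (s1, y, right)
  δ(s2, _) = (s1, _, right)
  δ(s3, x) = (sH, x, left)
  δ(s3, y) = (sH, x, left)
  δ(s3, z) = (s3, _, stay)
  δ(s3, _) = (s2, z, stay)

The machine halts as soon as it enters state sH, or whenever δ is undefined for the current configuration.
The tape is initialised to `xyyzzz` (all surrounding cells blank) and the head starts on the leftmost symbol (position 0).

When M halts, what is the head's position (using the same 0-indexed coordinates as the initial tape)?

state=s0 head=0 tape=_[x]yyzzz   (s0,x)→(s2,y,left)
state=s2 head=-1 tape=[_]yyyzzz   (s2,_)→(s1,_,right)
state=s1 head=0 tape=_[y]yyzzz   (s1,y)→(s0,_,stay)
state=s0 head=0 tape=_[_]yyzzz   (s0,_)→(s2,y,stay)
state=s2 head=0 tape=_[y]yyzzz   (s2,y)→(s1,y,right)
state=s1 head=1 tape=_y[y]yzzz   (s1,y)→(s0,_,stay)
state=s0 head=1 tape=_y[_]yzzz   (s0,_)→(s2,y,stay)
state=s2 head=1 tape=_y[y]yzzz   (s2,y)→(s1,y,right)
state=s1 head=2 tape=_yy[y]zzz   (s1,y)→(s0,_,stay)
state=s0 head=2 tape=_yy[_]zzz   (s0,_)→(s2,y,stay)
state=s2 head=2 tape=_yy[y]zzz   (s2,y)→(s1,y,right)
state=s1 head=3 tape=_yyy[z]zz   (s1,z)→(sH,z,left)
state=sH head=2 tape=_yy[y]zzz
At halt the head is at cell 2.

2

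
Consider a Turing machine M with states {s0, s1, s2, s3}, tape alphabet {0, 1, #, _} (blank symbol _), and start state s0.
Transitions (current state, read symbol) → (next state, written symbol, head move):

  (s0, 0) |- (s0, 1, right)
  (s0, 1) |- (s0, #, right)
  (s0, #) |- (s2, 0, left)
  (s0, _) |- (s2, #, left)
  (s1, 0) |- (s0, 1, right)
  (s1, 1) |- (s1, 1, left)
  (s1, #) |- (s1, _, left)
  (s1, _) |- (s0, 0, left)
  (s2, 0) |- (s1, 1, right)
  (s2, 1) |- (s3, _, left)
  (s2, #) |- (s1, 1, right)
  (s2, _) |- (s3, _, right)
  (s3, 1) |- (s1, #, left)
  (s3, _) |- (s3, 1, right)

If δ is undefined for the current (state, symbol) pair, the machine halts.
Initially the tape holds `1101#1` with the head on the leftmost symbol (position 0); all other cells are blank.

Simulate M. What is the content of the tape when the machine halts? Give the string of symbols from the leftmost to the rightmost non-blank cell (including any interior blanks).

#0__1111

s0 | ___[1]101#1_   read 1 → write #, move right, go to s0
s0 | ___#[1]01#1_   read 1 → write #, move right, go to s0
s0 | ___##[0]1#1_   read 0 → write 1, move right, go to s0
s0 | ___##1[1]#1_   read 1 → write #, move right, go to s0
s0 | ___##1#[#]1_   read # → write 0, move left, go to s2
s2 | ___##1[#]01_   read # → write 1, move right, go to s1
s1 | ___##11[0]1_   read 0 → write 1, move right, go to s0
s0 | ___##111[1]_   read 1 → write #, move right, go to s0
s0 | ___##111#[_]   read _ → write #, move left, go to s2
s2 | ___##111[#]#   read # → write 1, move right, go to s1
s1 | ___##1111[#]   read # → write _, move left, go to s1
s1 | ___##111[1]_   read 1 → write 1, move left, go to s1
s1 | ___##11[1]1_   read 1 → write 1, move left, go to s1
s1 | ___##1[1]11_   read 1 → write 1, move left, go to s1
s1 | ___##[1]111_   read 1 → write 1, move left, go to s1
s1 | ___#[#]1111_   read # → write _, move left, go to s1
s1 | ___[#]_1111_   read # → write _, move left, go to s1
s1 | __[_]__1111_   read _ → write 0, move left, go to s0
s0 | _[_]0__1111_   read _ → write #, move left, go to s2
s2 | [_]#0__1111_   read _ → write _, move right, go to s3
s3 | _[#]0__1111_
The non-blank tape span at halt is #0__1111.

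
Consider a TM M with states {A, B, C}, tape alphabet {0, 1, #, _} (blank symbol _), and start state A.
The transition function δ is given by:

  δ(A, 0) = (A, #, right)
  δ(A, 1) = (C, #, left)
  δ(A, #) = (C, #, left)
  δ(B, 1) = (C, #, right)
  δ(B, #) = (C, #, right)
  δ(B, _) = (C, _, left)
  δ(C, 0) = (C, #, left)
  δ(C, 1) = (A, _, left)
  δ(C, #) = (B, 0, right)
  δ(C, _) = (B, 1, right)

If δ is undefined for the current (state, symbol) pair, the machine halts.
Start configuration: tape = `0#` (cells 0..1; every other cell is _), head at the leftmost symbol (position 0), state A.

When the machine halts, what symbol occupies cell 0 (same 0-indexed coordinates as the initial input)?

state=A head=0 tape=__[0]#__   (A,0)→(A,#,right)
state=A head=1 tape=__#[#]__   (A,#)→(C,#,left)
state=C head=0 tape=__[#]#__   (C,#)→(B,0,right)
state=B head=1 tape=__0[#]__   (B,#)→(C,#,right)
state=C head=2 tape=__0#[_]_   (C,_)→(B,1,right)
state=B head=3 tape=__0#1[_]   (B,_)→(C,_,left)
state=C head=2 tape=__0#[1]_   (C,1)→(A,_,left)
state=A head=1 tape=__0[#]__   (A,#)→(C,#,left)
state=C head=0 tape=__[0]#__   (C,0)→(C,#,left)
state=C head=-1 tape=_[_]##__   (C,_)→(B,1,right)
state=B head=0 tape=_1[#]#__   (B,#)→(C,#,right)
state=C head=1 tape=_1#[#]__   (C,#)→(B,0,right)
state=B head=2 tape=_1#0[_]_   (B,_)→(C,_,left)
state=C head=1 tape=_1#[0]__   (C,0)→(C,#,left)
state=C head=0 tape=_1[#]#__   (C,#)→(B,0,right)
state=B head=1 tape=_10[#]__   (B,#)→(C,#,right)
state=C head=2 tape=_10#[_]_   (C,_)→(B,1,right)
state=B head=3 tape=_10#1[_]   (B,_)→(C,_,left)
state=C head=2 tape=_10#[1]_   (C,1)→(A,_,left)
state=A head=1 tape=_10[#]__   (A,#)→(C,#,left)
state=C head=0 tape=_1[0]#__   (C,0)→(C,#,left)
state=C head=-1 tape=_[1]##__   (C,1)→(A,_,left)
state=A head=-2 tape=[_]_##__
Cell 0 holds # when M halts.

#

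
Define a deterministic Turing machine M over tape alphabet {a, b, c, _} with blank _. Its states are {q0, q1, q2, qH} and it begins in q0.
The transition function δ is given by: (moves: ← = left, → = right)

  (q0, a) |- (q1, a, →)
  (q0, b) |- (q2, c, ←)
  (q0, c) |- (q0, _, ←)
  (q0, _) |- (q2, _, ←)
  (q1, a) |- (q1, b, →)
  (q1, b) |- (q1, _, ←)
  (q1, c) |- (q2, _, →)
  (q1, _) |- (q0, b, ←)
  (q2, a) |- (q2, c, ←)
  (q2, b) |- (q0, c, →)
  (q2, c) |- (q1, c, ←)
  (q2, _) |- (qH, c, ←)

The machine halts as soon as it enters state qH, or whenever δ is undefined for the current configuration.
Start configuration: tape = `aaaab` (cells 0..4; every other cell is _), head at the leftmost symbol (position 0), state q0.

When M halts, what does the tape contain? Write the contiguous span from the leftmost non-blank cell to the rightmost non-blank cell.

ccb

q0 | __[a]aaab   read a → write a, move →, go to q1
q1 | __a[a]aab   read a → write b, move →, go to q1
q1 | __ab[a]ab   read a → write b, move →, go to q1
q1 | __abb[a]b   read a → write b, move →, go to q1
q1 | __abbb[b]   read b → write _, move ←, go to q1
q1 | __abb[b]_   read b → write _, move ←, go to q1
q1 | __ab[b]__   read b → write _, move ←, go to q1
q1 | __a[b]___   read b → write _, move ←, go to q1
q1 | __[a]____   read a → write b, move →, go to q1
q1 | __b[_]___   read _ → write b, move ←, go to q0
q0 | __[b]b___   read b → write c, move ←, go to q2
q2 | _[_]cb___   read _ → write c, move ←, go to qH
qH | [_]ccb___
The non-blank tape span at halt is ccb.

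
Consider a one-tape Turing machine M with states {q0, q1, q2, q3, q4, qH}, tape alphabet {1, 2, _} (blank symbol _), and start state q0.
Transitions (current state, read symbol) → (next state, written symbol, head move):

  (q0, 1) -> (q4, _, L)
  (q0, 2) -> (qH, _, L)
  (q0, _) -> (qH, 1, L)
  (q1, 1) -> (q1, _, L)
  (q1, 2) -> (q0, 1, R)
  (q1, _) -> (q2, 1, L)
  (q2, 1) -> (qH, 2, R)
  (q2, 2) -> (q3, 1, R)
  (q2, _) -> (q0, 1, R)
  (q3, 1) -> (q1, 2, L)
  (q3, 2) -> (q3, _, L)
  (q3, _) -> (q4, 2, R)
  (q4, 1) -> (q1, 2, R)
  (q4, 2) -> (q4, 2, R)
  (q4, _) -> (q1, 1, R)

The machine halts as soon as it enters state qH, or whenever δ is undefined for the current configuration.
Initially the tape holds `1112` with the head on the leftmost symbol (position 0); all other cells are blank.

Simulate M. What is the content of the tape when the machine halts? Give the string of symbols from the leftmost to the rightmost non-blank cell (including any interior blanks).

state=q0 head=0 tape=_[1]112   (q0,1)→(q4,_,L)
state=q4 head=-1 tape=[_]_112   (q4,_)→(q1,1,R)
state=q1 head=0 tape=1[_]112   (q1,_)→(q2,1,L)
state=q2 head=-1 tape=[1]1112   (q2,1)→(qH,2,R)
state=qH head=0 tape=2[1]112
The non-blank tape span at halt is 21112.

21112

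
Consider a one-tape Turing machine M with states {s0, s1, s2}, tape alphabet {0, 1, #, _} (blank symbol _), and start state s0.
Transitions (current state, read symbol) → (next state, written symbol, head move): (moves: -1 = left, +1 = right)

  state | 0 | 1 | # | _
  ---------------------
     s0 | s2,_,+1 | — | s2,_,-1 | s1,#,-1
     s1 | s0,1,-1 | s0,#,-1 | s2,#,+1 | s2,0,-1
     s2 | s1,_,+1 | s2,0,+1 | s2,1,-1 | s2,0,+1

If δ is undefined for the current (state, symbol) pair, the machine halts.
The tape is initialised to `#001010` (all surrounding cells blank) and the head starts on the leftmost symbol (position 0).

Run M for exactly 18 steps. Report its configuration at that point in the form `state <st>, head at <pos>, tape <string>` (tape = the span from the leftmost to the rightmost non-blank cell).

s0 | __[#]001010   read # → write _, move -1, go to s2
s2 | _[_]_001010   read _ → write 0, move +1, go to s2
s2 | _0[_]001010   read _ → write 0, move +1, go to s2
s2 | _00[0]01010   read 0 → write _, move +1, go to s1
s1 | _00_[0]1010   read 0 → write 1, move -1, go to s0
s0 | _00[_]11010   read _ → write #, move -1, go to s1
s1 | _0[0]#11010   read 0 → write 1, move -1, go to s0
s0 | _[0]1#11010   read 0 → write _, move +1, go to s2
s2 | __[1]#11010   read 1 → write 0, move +1, go to s2
s2 | __0[#]11010   read # → write 1, move -1, go to s2
s2 | __[0]111010   read 0 → write _, move +1, go to s1
s1 | ___[1]11010   read 1 → write #, move -1, go to s0
s0 | __[_]#11010   read _ → write #, move -1, go to s1
s1 | _[_]##11010   read _ → write 0, move -1, go to s2
s2 | [_]0##11010   read _ → write 0, move +1, go to s2
s2 | 0[0]##11010   read 0 → write _, move +1, go to s1
s1 | 0_[#]#11010   read # → write #, move +1, go to s2
s2 | 0_#[#]11010   read # → write 1, move -1, go to s2
s2 | 0_[#]111010
After 18 steps: state s2, head at 0, tape 0_#111010.

state s2, head at 0, tape 0_#111010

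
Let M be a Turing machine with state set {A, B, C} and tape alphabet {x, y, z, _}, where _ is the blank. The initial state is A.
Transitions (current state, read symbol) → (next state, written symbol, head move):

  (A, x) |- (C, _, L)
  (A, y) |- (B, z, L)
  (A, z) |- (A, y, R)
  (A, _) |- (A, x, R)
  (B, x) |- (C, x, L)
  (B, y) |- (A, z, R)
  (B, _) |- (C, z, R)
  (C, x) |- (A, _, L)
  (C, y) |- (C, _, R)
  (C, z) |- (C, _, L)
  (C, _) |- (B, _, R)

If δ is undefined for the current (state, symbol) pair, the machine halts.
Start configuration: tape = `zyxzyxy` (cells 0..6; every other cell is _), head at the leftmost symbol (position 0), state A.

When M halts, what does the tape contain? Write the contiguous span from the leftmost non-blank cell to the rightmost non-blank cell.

A | [z]yxzyxy   read z → write y, move R, go to A
A | y[y]xzyxy   read y → write z, move L, go to B
B | [y]zxzyxy   read y → write z, move R, go to A
A | z[z]xzyxy   read z → write y, move R, go to A
A | zy[x]zyxy   read x → write _, move L, go to C
C | z[y]_zyxy   read y → write _, move R, go to C
C | z_[_]zyxy   read _ → write _, move R, go to B
B | z__[z]yxy
The non-blank tape span at halt is z__zyxy.

z__zyxy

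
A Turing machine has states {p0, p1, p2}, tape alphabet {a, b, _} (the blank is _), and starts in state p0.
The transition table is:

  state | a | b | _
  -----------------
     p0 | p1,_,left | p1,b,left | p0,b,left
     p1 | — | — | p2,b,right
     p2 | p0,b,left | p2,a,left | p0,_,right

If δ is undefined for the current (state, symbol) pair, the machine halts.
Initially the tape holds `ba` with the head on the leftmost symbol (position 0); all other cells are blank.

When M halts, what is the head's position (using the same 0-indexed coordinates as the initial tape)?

-1

p0 | __[b]a_   read b → write b, move left, go to p1
p1 | _[_]ba_   read _ → write b, move right, go to p2
p2 | _b[b]a_   read b → write a, move left, go to p2
p2 | _[b]aa_   read b → write a, move left, go to p2
p2 | [_]aaa_   read _ → write _, move right, go to p0
p0 | _[a]aa_   read a → write _, move left, go to p1
p1 | [_]_aa_   read _ → write b, move right, go to p2
p2 | b[_]aa_   read _ → write _, move right, go to p0
p0 | b_[a]a_   read a → write _, move left, go to p1
p1 | b[_]_a_   read _ → write b, move right, go to p2
p2 | bb[_]a_   read _ → write _, move right, go to p0
p0 | bb_[a]_   read a → write _, move left, go to p1
p1 | bb[_]__   read _ → write b, move right, go to p2
p2 | bbb[_]_   read _ → write _, move right, go to p0
p0 | bbb_[_]   read _ → write b, move left, go to p0
p0 | bbb[_]b   read _ → write b, move left, go to p0
p0 | bb[b]bb   read b → write b, move left, go to p1
p1 | b[b]bbb
At halt the head is at cell -1.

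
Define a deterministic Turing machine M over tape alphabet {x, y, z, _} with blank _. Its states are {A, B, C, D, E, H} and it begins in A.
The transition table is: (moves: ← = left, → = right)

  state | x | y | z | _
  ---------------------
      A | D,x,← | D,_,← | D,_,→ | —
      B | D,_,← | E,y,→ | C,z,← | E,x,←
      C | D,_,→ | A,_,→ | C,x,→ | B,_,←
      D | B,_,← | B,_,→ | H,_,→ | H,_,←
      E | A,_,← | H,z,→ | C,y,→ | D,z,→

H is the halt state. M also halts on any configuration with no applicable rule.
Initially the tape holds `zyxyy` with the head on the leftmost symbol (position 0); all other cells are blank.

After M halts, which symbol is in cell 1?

state=A head=0 tape=[z]yxyy   (A,z)→(D,_,→)
state=D head=1 tape=_[y]xyy   (D,y)→(B,_,→)
state=B head=2 tape=__[x]yy   (B,x)→(D,_,←)
state=D head=1 tape=_[_]_yy   (D,_)→(H,_,←)
state=H head=0 tape=[_]__yy
Cell 1 holds _ when M halts.

_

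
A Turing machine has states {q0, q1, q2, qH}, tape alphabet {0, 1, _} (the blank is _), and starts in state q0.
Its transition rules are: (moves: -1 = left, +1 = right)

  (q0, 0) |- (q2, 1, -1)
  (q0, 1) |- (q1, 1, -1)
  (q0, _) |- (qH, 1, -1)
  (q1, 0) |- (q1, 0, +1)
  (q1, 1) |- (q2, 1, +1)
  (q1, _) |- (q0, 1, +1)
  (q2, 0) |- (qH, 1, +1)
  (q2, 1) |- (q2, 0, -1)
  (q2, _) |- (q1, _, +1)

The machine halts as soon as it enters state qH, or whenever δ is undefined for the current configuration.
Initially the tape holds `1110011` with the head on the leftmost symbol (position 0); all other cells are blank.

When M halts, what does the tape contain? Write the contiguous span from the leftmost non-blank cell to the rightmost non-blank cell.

01000011

state=q0 head=0 tape=__[1]110011   (q0,1)→(q1,1,-1)
state=q1 head=-1 tape=_[_]1110011   (q1,_)→(q0,1,+1)
state=q0 head=0 tape=_1[1]110011   (q0,1)→(q1,1,-1)
state=q1 head=-1 tape=_[1]1110011   (q1,1)→(q2,1,+1)
state=q2 head=0 tape=_1[1]110011   (q2,1)→(q2,0,-1)
state=q2 head=-1 tape=_[1]0110011   (q2,1)→(q2,0,-1)
state=q2 head=-2 tape=[_]00110011   (q2,_)→(q1,_,+1)
state=q1 head=-1 tape=_[0]0110011   (q1,0)→(q1,0,+1)
state=q1 head=0 tape=_0[0]110011   (q1,0)→(q1,0,+1)
state=q1 head=1 tape=_00[1]10011   (q1,1)→(q2,1,+1)
state=q2 head=2 tape=_001[1]0011   (q2,1)→(q2,0,-1)
state=q2 head=1 tape=_00[1]00011   (q2,1)→(q2,0,-1)
state=q2 head=0 tape=_0[0]000011   (q2,0)→(qH,1,+1)
state=qH head=1 tape=_01[0]00011
The non-blank tape span at halt is 01000011.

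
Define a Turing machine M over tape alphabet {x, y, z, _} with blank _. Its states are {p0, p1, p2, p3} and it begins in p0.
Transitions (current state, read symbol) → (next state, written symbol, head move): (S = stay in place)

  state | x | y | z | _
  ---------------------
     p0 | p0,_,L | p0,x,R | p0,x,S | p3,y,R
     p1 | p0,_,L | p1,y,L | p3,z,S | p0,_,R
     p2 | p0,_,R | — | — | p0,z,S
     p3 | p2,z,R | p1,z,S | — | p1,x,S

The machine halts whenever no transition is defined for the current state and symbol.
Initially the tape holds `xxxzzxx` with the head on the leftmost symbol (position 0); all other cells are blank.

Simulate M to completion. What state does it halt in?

state=p0 head=0 tape=_[x]xxzzxx   (p0,x)→(p0,_,L)
state=p0 head=-1 tape=[_]_xxzzxx   (p0,_)→(p3,y,R)
state=p3 head=0 tape=y[_]xxzzxx   (p3,_)→(p1,x,S)
state=p1 head=0 tape=y[x]xxzzxx   (p1,x)→(p0,_,L)
state=p0 head=-1 tape=[y]_xxzzxx   (p0,y)→(p0,x,R)
state=p0 head=0 tape=x[_]xxzzxx   (p0,_)→(p3,y,R)
state=p3 head=1 tape=xy[x]xzzxx   (p3,x)→(p2,z,R)
state=p2 head=2 tape=xyz[x]zzxx   (p2,x)→(p0,_,R)
state=p0 head=3 tape=xyz_[z]zxx   (p0,z)→(p0,x,S)
state=p0 head=3 tape=xyz_[x]zxx   (p0,x)→(p0,_,L)
state=p0 head=2 tape=xyz[_]_zxx   (p0,_)→(p3,y,R)
state=p3 head=3 tape=xyzy[_]zxx   (p3,_)→(p1,x,S)
state=p1 head=3 tape=xyzy[x]zxx   (p1,x)→(p0,_,L)
state=p0 head=2 tape=xyz[y]_zxx   (p0,y)→(p0,x,R)
state=p0 head=3 tape=xyzx[_]zxx   (p0,_)→(p3,y,R)
state=p3 head=4 tape=xyzxy[z]xx
No transition is defined for (p3, z); M halts in state p3.

p3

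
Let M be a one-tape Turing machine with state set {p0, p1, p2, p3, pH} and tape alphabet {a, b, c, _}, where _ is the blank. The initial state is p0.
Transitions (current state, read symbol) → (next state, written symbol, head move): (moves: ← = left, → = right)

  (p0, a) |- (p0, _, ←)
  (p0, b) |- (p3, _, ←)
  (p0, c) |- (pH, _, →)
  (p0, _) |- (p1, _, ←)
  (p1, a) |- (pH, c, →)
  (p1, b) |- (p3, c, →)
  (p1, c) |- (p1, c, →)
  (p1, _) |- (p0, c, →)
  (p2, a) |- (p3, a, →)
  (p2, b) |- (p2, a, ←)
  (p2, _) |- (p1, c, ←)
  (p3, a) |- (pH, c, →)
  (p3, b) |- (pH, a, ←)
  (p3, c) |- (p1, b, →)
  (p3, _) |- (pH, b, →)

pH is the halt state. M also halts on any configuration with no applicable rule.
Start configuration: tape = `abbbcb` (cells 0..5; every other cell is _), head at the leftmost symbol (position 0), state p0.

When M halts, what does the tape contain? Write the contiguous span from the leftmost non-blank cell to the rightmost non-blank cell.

p0 | __[a]bbbcb   read a → write _, move ←, go to p0
p0 | _[_]_bbbcb   read _ → write _, move ←, go to p1
p1 | [_]__bbbcb   read _ → write c, move →, go to p0
p0 | c[_]_bbbcb   read _ → write _, move ←, go to p1
p1 | [c]__bbbcb   read c → write c, move →, go to p1
p1 | c[_]_bbbcb   read _ → write c, move →, go to p0
p0 | cc[_]bbbcb   read _ → write _, move ←, go to p1
p1 | c[c]_bbbcb   read c → write c, move →, go to p1
p1 | cc[_]bbbcb   read _ → write c, move →, go to p0
p0 | ccc[b]bbcb   read b → write _, move ←, go to p3
p3 | cc[c]_bbcb   read c → write b, move →, go to p1
p1 | ccb[_]bbcb   read _ → write c, move →, go to p0
p0 | ccbc[b]bcb   read b → write _, move ←, go to p3
p3 | ccb[c]_bcb   read c → write b, move →, go to p1
p1 | ccbb[_]bcb   read _ → write c, move →, go to p0
p0 | ccbbc[b]cb   read b → write _, move ←, go to p3
p3 | ccbb[c]_cb   read c → write b, move →, go to p1
p1 | ccbbb[_]cb   read _ → write c, move →, go to p0
p0 | ccbbbc[c]b   read c → write _, move →, go to pH
pH | ccbbbc_[b]
The non-blank tape span at halt is ccbbbc_b.

ccbbbc_b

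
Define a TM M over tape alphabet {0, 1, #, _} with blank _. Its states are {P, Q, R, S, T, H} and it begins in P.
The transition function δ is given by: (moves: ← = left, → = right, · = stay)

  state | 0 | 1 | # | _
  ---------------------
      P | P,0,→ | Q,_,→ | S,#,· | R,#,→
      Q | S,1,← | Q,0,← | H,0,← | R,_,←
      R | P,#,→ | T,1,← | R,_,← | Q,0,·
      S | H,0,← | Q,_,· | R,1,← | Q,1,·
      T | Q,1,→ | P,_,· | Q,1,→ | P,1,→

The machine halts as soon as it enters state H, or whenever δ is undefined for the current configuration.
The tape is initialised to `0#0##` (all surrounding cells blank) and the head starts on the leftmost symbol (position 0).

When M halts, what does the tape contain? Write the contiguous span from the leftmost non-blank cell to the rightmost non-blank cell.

state=P head=0 tape=_[0]#0##   (P,0)→(P,0,→)
state=P head=1 tape=_0[#]0##   (P,#)→(S,#,·)
state=S head=1 tape=_0[#]0##   (S,#)→(R,1,←)
state=R head=0 tape=_[0]10##   (R,0)→(P,#,→)
state=P head=1 tape=_#[1]0##   (P,1)→(Q,_,→)
state=Q head=2 tape=_#_[0]##   (Q,0)→(S,1,←)
state=S head=1 tape=_#[_]1##   (S,_)→(Q,1,·)
state=Q head=1 tape=_#[1]1##   (Q,1)→(Q,0,←)
state=Q head=0 tape=_[#]01##   (Q,#)→(H,0,←)
state=H head=-1 tape=[_]001##
The non-blank tape span at halt is 001##.

001##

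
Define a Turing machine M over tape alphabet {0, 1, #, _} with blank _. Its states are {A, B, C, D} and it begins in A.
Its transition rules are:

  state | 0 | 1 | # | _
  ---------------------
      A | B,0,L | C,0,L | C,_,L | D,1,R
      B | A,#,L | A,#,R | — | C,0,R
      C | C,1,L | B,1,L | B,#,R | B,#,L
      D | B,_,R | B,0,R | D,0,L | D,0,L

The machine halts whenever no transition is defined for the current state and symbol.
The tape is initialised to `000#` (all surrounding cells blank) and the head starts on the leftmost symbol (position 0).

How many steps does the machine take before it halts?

25

A | ___[0]00#   read 0 → write 0, move L, go to B
B | __[_]000#   read _ → write 0, move R, go to C
C | __0[0]00#   read 0 → write 1, move L, go to C
C | __[0]100#   read 0 → write 1, move L, go to C
C | _[_]1100#   read _ → write #, move L, go to B
B | [_]#1100#   read _ → write 0, move R, go to C
C | 0[#]1100#   read # → write #, move R, go to B
B | 0#[1]100#   read 1 → write #, move R, go to A
A | 0##[1]00#   read 1 → write 0, move L, go to C
C | 0#[#]000#   read # → write #, move R, go to B
B | 0##[0]00#   read 0 → write #, move L, go to A
A | 0#[#]#00#   read # → write _, move L, go to C
C | 0[#]_#00#   read # → write #, move R, go to B
B | 0#[_]#00#   read _ → write 0, move R, go to C
C | 0#0[#]00#   read # → write #, move R, go to B
B | 0#0#[0]0#   read 0 → write #, move L, go to A
A | 0#0[#]#0#   read # → write _, move L, go to C
C | 0#[0]_#0#   read 0 → write 1, move L, go to C
C | 0[#]1_#0#   read # → write #, move R, go to B
B | 0#[1]_#0#   read 1 → write #, move R, go to A
A | 0##[_]#0#   read _ → write 1, move R, go to D
D | 0##1[#]0#   read # → write 0, move L, go to D
D | 0##[1]00#   read 1 → write 0, move R, go to B
B | 0##0[0]0#   read 0 → write #, move L, go to A
A | 0##[0]#0#   read 0 → write 0, move L, go to B
B | 0#[#]0#0#
M halts after 25 transitions.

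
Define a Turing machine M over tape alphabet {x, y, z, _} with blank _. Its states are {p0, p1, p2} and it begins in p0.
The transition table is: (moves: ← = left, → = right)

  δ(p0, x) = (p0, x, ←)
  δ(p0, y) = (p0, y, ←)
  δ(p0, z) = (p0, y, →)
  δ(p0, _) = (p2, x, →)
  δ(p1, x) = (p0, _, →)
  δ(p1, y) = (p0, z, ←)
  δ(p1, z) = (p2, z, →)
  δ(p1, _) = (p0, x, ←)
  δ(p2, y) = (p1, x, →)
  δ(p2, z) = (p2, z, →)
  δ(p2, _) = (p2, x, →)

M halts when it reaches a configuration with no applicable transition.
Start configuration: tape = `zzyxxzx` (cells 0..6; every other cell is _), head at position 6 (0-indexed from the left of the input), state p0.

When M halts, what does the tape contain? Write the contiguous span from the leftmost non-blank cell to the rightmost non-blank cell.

p0 | __zzyxxz[x]   read x → write x, move ←, go to p0
p0 | __zzyxx[z]x   read z → write y, move →, go to p0
p0 | __zzyxxy[x]   read x → write x, move ←, go to p0
p0 | __zzyxx[y]x   read y → write y, move ←, go to p0
p0 | __zzyx[x]yx   read x → write x, move ←, go to p0
p0 | __zzy[x]xyx   read x → write x, move ←, go to p0
p0 | __zz[y]xxyx   read y → write y, move ←, go to p0
p0 | __z[z]yxxyx   read z → write y, move →, go to p0
p0 | __zy[y]xxyx   read y → write y, move ←, go to p0
p0 | __z[y]yxxyx   read y → write y, move ←, go to p0
p0 | __[z]yyxxyx   read z → write y, move →, go to p0
p0 | __y[y]yxxyx   read y → write y, move ←, go to p0
p0 | __[y]yyxxyx   read y → write y, move ←, go to p0
p0 | _[_]yyyxxyx   read _ → write x, move →, go to p2
p2 | _x[y]yyxxyx   read y → write x, move →, go to p1
p1 | _xx[y]yxxyx   read y → write z, move ←, go to p0
p0 | _x[x]zyxxyx   read x → write x, move ←, go to p0
p0 | _[x]xzyxxyx   read x → write x, move ←, go to p0
p0 | [_]xxzyxxyx   read _ → write x, move →, go to p2
p2 | x[x]xzyxxyx
The non-blank tape span at halt is xxxzyxxyx.

xxxzyxxyx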